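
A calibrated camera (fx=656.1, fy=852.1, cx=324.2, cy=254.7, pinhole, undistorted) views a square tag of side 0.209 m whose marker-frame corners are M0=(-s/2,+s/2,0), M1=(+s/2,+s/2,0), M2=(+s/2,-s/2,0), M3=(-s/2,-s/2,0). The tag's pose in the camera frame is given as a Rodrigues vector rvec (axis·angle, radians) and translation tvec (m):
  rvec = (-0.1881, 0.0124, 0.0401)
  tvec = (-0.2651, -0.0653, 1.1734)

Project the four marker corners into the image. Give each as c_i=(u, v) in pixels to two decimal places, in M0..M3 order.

Intrinsics K: fx=656.1, fy=852.1, cx=324.2, cy=254.7
Marker side s = 0.209 m; corners in marker frame (Z=0):
  M0 = (-0.1045, +0.1045, 0)
  M1 = (+0.1045, +0.1045, 0)
  M2 = (+0.1045, -0.1045, 0)
  M3 = (-0.1045, -0.1045, 0)
rvec = (-0.1881, 0.0124, 0.0401), |rvec| = θ = 0.19273 rad = 11.042°
Rodrigues: sinθ=0.19154, 1−cosθ=0.01851; R = I + sinθ·[k]× + (1−cosθ)·[k]×²:
    [+0.99912 -0.04101 +0.00856]
    [+0.03869 +0.98156 +0.18719]
    [-0.01608 -0.18669 +0.98229]
t = (-0.2651, -0.0653, 1.1734) m
M0: Pc = R·M0+t = (-0.37379, +0.03323, +1.15557); u = 656.1·(-0.37379)/1.15557 + 324.2 = 111.9705, v = 852.1·(+0.03323)/1.15557 + 254.7 = 279.2034
M1: Pc = R·M1+t = (-0.16498, +0.04132, +1.15221); u = 656.1·(-0.16498)/1.15221 + 324.2 = 230.2571, v = 852.1·(+0.04132)/1.15221 + 254.7 = 285.2549
M2: Pc = R·M2+t = (-0.15641, -0.16383, +1.19123); u = 656.1·(-0.15641)/1.19123 + 324.2 = 238.0555, v = 852.1·(-0.16383)/1.19123 + 254.7 = 137.5103
M3: Pc = R·M3+t = (-0.36522, -0.17192, +1.19459); u = 656.1·(-0.36522)/1.19459 + 324.2 = 123.6104, v = 852.1·(-0.17192)/1.19459 + 254.7 = 132.0722

c0=(111.97, 279.20) c1=(230.26, 285.25) c2=(238.06, 137.51) c3=(123.61, 132.07)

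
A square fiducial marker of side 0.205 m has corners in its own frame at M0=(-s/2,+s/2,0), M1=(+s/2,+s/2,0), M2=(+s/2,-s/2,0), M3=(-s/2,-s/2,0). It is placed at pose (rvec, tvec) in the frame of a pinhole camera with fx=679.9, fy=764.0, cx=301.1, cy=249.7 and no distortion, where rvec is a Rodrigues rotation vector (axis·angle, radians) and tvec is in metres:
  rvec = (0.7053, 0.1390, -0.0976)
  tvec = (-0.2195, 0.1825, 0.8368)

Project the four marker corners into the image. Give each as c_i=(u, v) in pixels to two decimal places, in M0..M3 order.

c0=(74.16, 469.65) c1=(220.93, 470.31) c2=(181.89, 351.43) c3=(12.36, 355.61)

Intrinsics K: fx=679.9, fy=764.0, cx=301.1, cy=249.7
Marker side s = 0.205 m; corners in marker frame (Z=0):
  M0 = (-0.1025, +0.1025, 0)
  M1 = (+0.1025, +0.1025, 0)
  M2 = (+0.1025, -0.1025, 0)
  M3 = (-0.1025, -0.1025, 0)
rvec = (0.7053, 0.1390, -0.0976), |rvec| = θ = 0.72546 rad = 41.566°
Rodrigues: sinθ=0.66348, 1−cosθ=0.25181; R = I + sinθ·[k]× + (1−cosθ)·[k]×²:
    [+0.98620 +0.13617 +0.09419]
    [-0.04236 +0.75744 -0.65153]
    [-0.16006 +0.63855 +0.75275]
t = (-0.2195, 0.1825, 0.8368) m
M0: Pc = R·M0+t = (-0.30663, +0.26448, +0.91866); u = 679.9·(-0.30663)/0.91866 + 301.1 = 74.1640, v = 764.0·(+0.26448)/0.91866 + 249.7 = 469.6533
M1: Pc = R·M1+t = (-0.10446, +0.25580, +0.88585); u = 679.9·(-0.10446)/0.88585 + 301.1 = 220.9272, v = 764.0·(+0.25580)/0.88585 + 249.7 = 470.3119
M2: Pc = R·M2+t = (-0.13237, +0.10052, +0.75494); u = 679.9·(-0.13237)/0.75494 + 301.1 = 181.8861, v = 764.0·(+0.10052)/0.75494 + 249.7 = 351.4273
M3: Pc = R·M3+t = (-0.33454, +0.10920, +0.78775); u = 679.9·(-0.33454)/0.78775 + 301.1 = 12.3611, v = 764.0·(+0.10920)/0.78775 + 249.7 = 355.6111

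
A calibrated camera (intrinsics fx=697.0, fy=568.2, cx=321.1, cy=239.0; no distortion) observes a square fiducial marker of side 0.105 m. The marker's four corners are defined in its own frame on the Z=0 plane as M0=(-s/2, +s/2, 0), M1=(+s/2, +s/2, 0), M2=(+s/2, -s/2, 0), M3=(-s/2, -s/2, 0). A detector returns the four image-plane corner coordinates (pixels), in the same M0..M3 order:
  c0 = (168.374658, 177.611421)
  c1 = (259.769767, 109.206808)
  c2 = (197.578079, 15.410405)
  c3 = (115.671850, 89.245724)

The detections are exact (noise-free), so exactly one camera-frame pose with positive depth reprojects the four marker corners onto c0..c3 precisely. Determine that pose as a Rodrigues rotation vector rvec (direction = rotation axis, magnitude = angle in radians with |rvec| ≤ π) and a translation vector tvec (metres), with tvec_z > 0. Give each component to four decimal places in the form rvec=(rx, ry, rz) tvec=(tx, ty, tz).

rvec=(-0.0985, 0.5592, -0.5351) tvec=(-0.1045, -0.1301, 0.5261)

Intrinsics K: fx=697.0, fy=568.2, cx=321.1, cy=239.0
Marker side s = 0.105 m; corners in marker frame (Z=0):
  M0 = (-0.0525, +0.0525, 0)
  M1 = (+0.0525, +0.0525, 0)
  M2 = (+0.0525, -0.0525, 0)
  M3 = (-0.0525, -0.0525, 0)
Detected image corners:
  c0 = (168.374658, 177.611421) px
  c1 = (259.769767, 109.206808) px
  c2 = (197.578079, 15.410405) px
  c3 = (115.671850, 89.245724) px
Planar DLT: solve 8×8 A·h = b for H (H[2,2]=1):
  H  [+655.39751 +463.56490 +182.61483]
  H  [-767.06251 +823.22550 +98.51896]
  H  [-0.91074 -0.43913 +1.00000]
B = K⁻¹H; ‖b₁‖=1.900957, ‖b₂‖=1.900957; λ = 2/(‖b₁‖+‖b₂‖) = 0.526051, sign → tz>0 ⇒ λ=+0.526051
r₁ = λ·B[:,0] = (+0.71537,-0.50864,-0.47910); r₂ = λ·B[:,1] = (+0.45629,+0.85932,-0.23100)
r₃ = r₁×r₂ = (+0.52920,-0.05336,+0.84682); SVD([r₁ r₂ r₃]) → R = UVᵀ:
  R  [+0.71537 +0.45629 +0.52920]
  R  [-0.50864 +0.85932 -0.05336]
  R  [-0.47910 -0.23100 +0.84682]
t = (-0.10452, -0.13006, +0.52605) m
tr R = 2.421511; θ = arccos((tr R − 1)/2) = 0.780225 rad = 44.704°
axis k = ((R−Rᵀ)₃₂, (R−Rᵀ)₁₃, (R−Rᵀ)₂₁) / (2 sinθ) = (-0.126270, +0.716690, -0.685865)
rvec = θ·k = (-0.098519, +0.559179, -0.535129)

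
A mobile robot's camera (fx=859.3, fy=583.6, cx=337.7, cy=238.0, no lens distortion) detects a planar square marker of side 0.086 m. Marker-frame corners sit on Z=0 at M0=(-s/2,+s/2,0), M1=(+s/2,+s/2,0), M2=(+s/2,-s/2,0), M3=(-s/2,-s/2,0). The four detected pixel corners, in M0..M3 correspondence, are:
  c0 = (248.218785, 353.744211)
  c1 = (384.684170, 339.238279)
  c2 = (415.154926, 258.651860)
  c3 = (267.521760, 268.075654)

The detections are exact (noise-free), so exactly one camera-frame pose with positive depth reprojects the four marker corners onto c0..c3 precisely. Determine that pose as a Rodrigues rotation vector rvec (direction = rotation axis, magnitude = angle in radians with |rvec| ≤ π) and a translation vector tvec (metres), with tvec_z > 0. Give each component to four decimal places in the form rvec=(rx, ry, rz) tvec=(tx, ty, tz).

Intrinsics K: fx=859.3, fy=583.6, cx=337.7, cy=238.0
Marker side s = 0.086 m; corners in marker frame (Z=0):
  M0 = (-0.0430, +0.0430, 0)
  M1 = (+0.0430, +0.0430, 0)
  M2 = (+0.0430, -0.0430, 0)
  M3 = (-0.0430, -0.0430, 0)
Detected image corners:
  c0 = (248.218785, 353.744211) px
  c1 = (384.684170, 339.238279) px
  c2 = (415.154926, 258.651860) px
  c3 = (267.521760, 268.075654) px
Planar DLT: solve 8×8 A·h = b for H (H[2,2]=1):
  H  [+1933.01356 +58.67318 +330.96427]
  H  [+123.05846 +1290.42942 +306.60965]
  H  [+0.86427 +1.06559 +1.00000]
B = K⁻¹H; ‖b₁‖=2.101097, ‖b₂‖=2.101097; λ = 2/(‖b₁‖+‖b₂‖) = 0.475942, sign → tz>0 ⇒ λ=+0.475942
r₁ = λ·B[:,0] = (+0.90899,-0.06739,+0.41134); r₂ = λ·B[:,1] = (-0.16681,+0.84555,+0.50716)
r₃ = r₁×r₂ = (-0.38199,-0.52962,+0.75736); SVD([r₁ r₂ r₃]) → R = UVᵀ:
  R  [+0.90899 -0.16681 -0.38199]
  R  [-0.06739 +0.84555 -0.52962]
  R  [+0.41134 +0.50716 +0.75736]
t = (-0.00373, +0.05595, +0.47594) m
tr R = 2.511896; θ = arccos((tr R − 1)/2) = 0.713695 rad = 40.892°
axis k = ((R−Rᵀ)₃₂, (R−Rᵀ)₁₃, (R−Rᵀ)₂₁) / (2 sinθ) = (+0.791881, -0.605936, +0.075937)
rvec = θ·k = (+0.565162, -0.432454, +0.054196)

rvec=(0.5652, -0.4325, 0.0542) tvec=(-0.0037, 0.0560, 0.4759)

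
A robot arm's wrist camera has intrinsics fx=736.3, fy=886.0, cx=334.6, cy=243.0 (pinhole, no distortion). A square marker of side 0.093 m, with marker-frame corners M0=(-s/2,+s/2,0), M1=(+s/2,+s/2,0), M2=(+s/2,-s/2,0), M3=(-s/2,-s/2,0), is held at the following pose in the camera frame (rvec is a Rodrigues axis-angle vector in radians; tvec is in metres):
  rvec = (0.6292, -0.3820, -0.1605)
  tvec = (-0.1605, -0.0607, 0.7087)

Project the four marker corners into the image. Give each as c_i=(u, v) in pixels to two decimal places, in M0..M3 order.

c0=(129.07, 228.97) c1=(220.45, 200.91) c2=(208.20, 102.76) c3=(108.66, 129.08)

Intrinsics K: fx=736.3, fy=886.0, cx=334.6, cy=243.0
Marker side s = 0.093 m; corners in marker frame (Z=0):
  M0 = (-0.0465, +0.0465, 0)
  M1 = (+0.0465, +0.0465, 0)
  M2 = (+0.0465, -0.0465, 0)
  M3 = (-0.0465, -0.0465, 0)
rvec = (0.6292, -0.3820, -0.1605), |rvec| = θ = 0.75338 rad = 43.165°
Rodrigues: sinθ=0.68411, 1−cosθ=0.27062; R = I + sinθ·[k]× + (1−cosθ)·[k]×²:
    [+0.91814 +0.03114 -0.39503]
    [-0.26034 +0.79896 -0.54211]
    [+0.29873 +0.60058 +0.74167]
t = (-0.1605, -0.0607, 0.7087) m
M0: Pc = R·M0+t = (-0.20175, -0.01144, +0.72274); u = 736.3·(-0.20175)/0.72274 + 334.6 = 129.0683, v = 886.0·(-0.01144)/0.72274 + 243.0 = 228.9726
M1: Pc = R·M1+t = (-0.11636, -0.03565, +0.75052); u = 736.3·(-0.11636)/0.75052 + 334.6 = 220.4460, v = 886.0·(-0.03565)/0.75052 + 243.0 = 200.9094
M2: Pc = R·M2+t = (-0.11925, -0.10996, +0.69466); u = 736.3·(-0.11925)/0.69466 + 334.6 = 208.1977, v = 886.0·(-0.10996)/0.69466 + 243.0 = 102.7562
M3: Pc = R·M3+t = (-0.20464, -0.08575, +0.66688); u = 736.3·(-0.20464)/0.66688 + 334.6 = 108.6565, v = 886.0·(-0.08575)/0.66688 + 243.0 = 129.0809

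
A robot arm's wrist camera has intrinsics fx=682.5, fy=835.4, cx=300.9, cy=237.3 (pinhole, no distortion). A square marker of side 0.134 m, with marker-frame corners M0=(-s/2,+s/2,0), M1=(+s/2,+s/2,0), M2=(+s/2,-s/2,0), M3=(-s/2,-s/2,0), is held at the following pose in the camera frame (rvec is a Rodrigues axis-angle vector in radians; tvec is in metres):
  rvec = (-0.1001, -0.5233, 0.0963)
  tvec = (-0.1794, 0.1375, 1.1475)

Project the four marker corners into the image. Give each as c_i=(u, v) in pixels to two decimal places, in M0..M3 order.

Intrinsics K: fx=682.5, fy=835.4, cx=300.9, cy=237.3
Marker side s = 0.134 m; corners in marker frame (Z=0):
  M0 = (-0.0670, +0.0670, 0)
  M1 = (+0.0670, +0.0670, 0)
  M2 = (+0.0670, -0.0670, 0)
  M3 = (-0.0670, -0.0670, 0)
rvec = (-0.1001, -0.5233, 0.0963), |rvec| = θ = 0.54142 rad = 31.021°
Rodrigues: sinθ=0.51535, 1−cosθ=0.14302; R = I + sinθ·[k]× + (1−cosθ)·[k]×²:
    [+0.86187 -0.06611 -0.50281]
    [+0.11722 +0.99059 +0.07069]
    [+0.49340 -0.11987 +0.86150]
t = (-0.1794, 0.1375, 1.1475) m
M0: Pc = R·M0+t = (-0.24157, +0.19602, +1.10641); u = 682.5·(-0.24157)/1.10641 + 300.9 = 151.8827, v = 835.4·(+0.19602)/1.10641 + 237.3 = 385.3023
M1: Pc = R·M1+t = (-0.12608, +0.21172, +1.17253); u = 682.5·(-0.12608)/1.17253 + 300.9 = 227.5095, v = 835.4·(+0.21172)/1.17253 + 237.3 = 388.1481
M2: Pc = R·M2+t = (-0.11723, +0.07898, +1.18859); u = 682.5·(-0.11723)/1.18859 + 300.9 = 233.5877, v = 835.4·(+0.07898)/1.18859 + 237.3 = 292.8143
M3: Pc = R·M3+t = (-0.23272, +0.06328, +1.12247); u = 682.5·(-0.23272)/1.12247 + 300.9 = 159.4012, v = 835.4·(+0.06328)/1.12247 + 237.3 = 284.3938

c0=(151.88, 385.30) c1=(227.51, 388.15) c2=(233.59, 292.81) c3=(159.40, 284.39)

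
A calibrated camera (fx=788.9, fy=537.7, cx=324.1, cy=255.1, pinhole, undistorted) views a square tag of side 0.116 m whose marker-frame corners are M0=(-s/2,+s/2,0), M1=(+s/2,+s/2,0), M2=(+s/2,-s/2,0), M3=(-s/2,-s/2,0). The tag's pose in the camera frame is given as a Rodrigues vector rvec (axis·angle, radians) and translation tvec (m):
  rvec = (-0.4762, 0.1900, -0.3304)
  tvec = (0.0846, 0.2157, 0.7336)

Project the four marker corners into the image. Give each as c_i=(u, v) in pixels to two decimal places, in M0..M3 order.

c0=(375.23, 470.23) c1=(497.63, 442.32) c2=(452.62, 359.46) c3=(339.76, 386.64)

Intrinsics K: fx=788.9, fy=537.7, cx=324.1, cy=255.1
Marker side s = 0.116 m; corners in marker frame (Z=0):
  M0 = (-0.0580, +0.0580, 0)
  M1 = (+0.0580, +0.0580, 0)
  M2 = (+0.0580, -0.0580, 0)
  M3 = (-0.0580, -0.0580, 0)
rvec = (-0.4762, 0.1900, -0.3304), |rvec| = θ = 0.60994 rad = 34.947°
Rodrigues: sinθ=0.57282, 1−cosθ=0.18032; R = I + sinθ·[k]× + (1−cosθ)·[k]×²:
    [+0.92959 +0.26644 +0.25470]
    [-0.35414 +0.83718 +0.41679]
    [-0.10218 -0.47764 +0.87259]
t = (0.0846, 0.2157, 0.7336) m
M0: Pc = R·M0+t = (+0.04614, +0.28480, +0.71182); u = 788.9·(+0.04614)/0.71182 + 324.1 = 375.2328, v = 537.7·(+0.28480)/0.71182 + 255.1 = 470.2310
M1: Pc = R·M1+t = (+0.15397, +0.24372, +0.69997); u = 788.9·(+0.15397)/0.69997 + 324.1 = 497.6312, v = 537.7·(+0.24372)/0.69997 + 255.1 = 442.3166
M2: Pc = R·M2+t = (+0.12306, +0.14660, +0.75538); u = 788.9·(+0.12306)/0.75538 + 324.1 = 452.6244, v = 537.7·(+0.14660)/0.75538 + 255.1 = 359.4566
M3: Pc = R·M3+t = (+0.01523, +0.18768, +0.76723); u = 788.9·(+0.01523)/0.76723 + 324.1 = 339.7605, v = 537.7·(+0.18768)/0.76723 + 255.1 = 386.6352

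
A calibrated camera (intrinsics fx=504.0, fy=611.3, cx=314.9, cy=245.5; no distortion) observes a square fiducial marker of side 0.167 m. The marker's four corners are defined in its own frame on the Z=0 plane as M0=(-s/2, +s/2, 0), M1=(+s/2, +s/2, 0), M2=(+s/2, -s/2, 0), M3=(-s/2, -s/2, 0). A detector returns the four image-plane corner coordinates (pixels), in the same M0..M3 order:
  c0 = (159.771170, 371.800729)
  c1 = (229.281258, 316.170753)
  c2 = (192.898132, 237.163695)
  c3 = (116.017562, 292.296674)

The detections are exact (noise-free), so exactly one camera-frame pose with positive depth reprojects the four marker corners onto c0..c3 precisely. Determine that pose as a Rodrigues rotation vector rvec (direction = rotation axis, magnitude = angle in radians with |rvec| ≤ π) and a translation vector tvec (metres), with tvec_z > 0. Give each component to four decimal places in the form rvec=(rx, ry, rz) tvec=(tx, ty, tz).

Intrinsics K: fx=504.0, fy=611.3, cx=314.9, cy=245.5
Marker side s = 0.167 m; corners in marker frame (Z=0):
  M0 = (-0.0835, +0.0835, 0)
  M1 = (+0.0835, +0.0835, 0)
  M2 = (+0.0835, -0.0835, 0)
  M3 = (-0.0835, -0.0835, 0)
Detected image corners:
  c0 = (159.771170, 371.800729) px
  c1 = (229.281258, 316.170753) px
  c2 = (192.898132, 237.163695) px
  c3 = (116.017562, 292.296674) px
Planar DLT: solve 8×8 A·h = b for H (H[2,2]=1):
  H  [+495.43683 +312.82715 +176.21108]
  H  [-230.65496 +602.76009 +304.98445]
  H  [+0.33192 +0.42127 +1.00000]
B = K⁻¹H; ‖b₁‖=0.986153, ‖b₂‖=0.986153; λ = 2/(‖b₁‖+‖b₂‖) = 1.014042, sign → tz>0 ⇒ λ=+1.014042
r₁ = λ·B[:,0] = (+0.78652,-0.51779,+0.33658); r₂ = λ·B[:,1] = (+0.36250,+0.82832,+0.42719)
r₃ = r₁×r₂ = (-0.49999,-0.21398,+0.83918); SVD([r₁ r₂ r₃]) → R = UVᵀ:
  R  [+0.78652 +0.36250 -0.49999]
  R  [-0.51779 +0.82832 -0.21398]
  R  [+0.33658 +0.42719 +0.83918]
t = (-0.27904, +0.09867, +1.01404) m
tr R = 2.454012; θ = arccos((tr R − 1)/2) = 0.756845 rad = 43.364°
axis k = ((R−Rᵀ)₃₂, (R−Rᵀ)₁₃, (R−Rᵀ)₂₁) / (2 sinθ) = (+0.466892, -0.609186, -0.641019)
rvec = θ·k = (+0.353364, -0.461059, -0.485152)

rvec=(0.3534, -0.4611, -0.4852) tvec=(-0.2790, 0.0987, 1.0140)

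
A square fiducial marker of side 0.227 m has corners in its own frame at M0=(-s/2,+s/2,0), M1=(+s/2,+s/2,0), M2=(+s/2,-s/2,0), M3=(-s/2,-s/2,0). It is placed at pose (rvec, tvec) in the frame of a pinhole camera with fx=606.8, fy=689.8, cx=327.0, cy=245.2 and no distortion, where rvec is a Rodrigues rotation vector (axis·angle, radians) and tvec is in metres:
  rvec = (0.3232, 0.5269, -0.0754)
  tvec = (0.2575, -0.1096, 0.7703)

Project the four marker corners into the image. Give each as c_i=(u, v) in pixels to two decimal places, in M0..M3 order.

Intrinsics K: fx=606.8, fy=689.8, cx=327.0, cy=245.2
Marker side s = 0.227 m; corners in marker frame (Z=0):
  M0 = (-0.1135, +0.1135, 0)
  M1 = (+0.1135, +0.1135, 0)
  M2 = (+0.1135, -0.1135, 0)
  M3 = (-0.1135, -0.1135, 0)
rvec = (0.3232, 0.5269, -0.0754), |rvec| = θ = 0.62271 rad = 35.679°
Rodrigues: sinθ=0.58324, 1−cosθ=0.18770; R = I + sinθ·[k]× + (1−cosθ)·[k]×²:
    [+0.86286 +0.15305 +0.48171]
    [+0.01181 +0.94669 -0.32194]
    [-0.50530 +0.28348 +0.81505]
t = (0.2575, -0.1096, 0.7703) m
M0: Pc = R·M0+t = (+0.17694, -0.00349, +0.85983); u = 606.8·(+0.17694)/0.85983 + 327.0 = 451.8681, v = 689.8·(-0.00349)/0.85983 + 245.2 = 242.3988
M1: Pc = R·M1+t = (+0.37281, -0.00081, +0.74512); u = 606.8·(+0.37281)/0.74512 + 327.0 = 630.5991, v = 689.8·(-0.00081)/0.74512 + 245.2 = 244.4494
M2: Pc = R·M2+t = (+0.33806, -0.21571, +0.68077); u = 606.8·(+0.33806)/0.68077 + 327.0 = 628.3295, v = 689.8·(-0.21571)/0.68077 + 245.2 = 26.6316
M3: Pc = R·M3+t = (+0.14219, -0.21839, +0.79548); u = 606.8·(+0.14219)/0.79548 + 327.0 = 435.4672, v = 689.8·(-0.21839)/0.79548 + 245.2 = 55.8230

c0=(451.87, 242.40) c1=(630.60, 244.45) c2=(628.33, 26.63) c3=(435.47, 55.82)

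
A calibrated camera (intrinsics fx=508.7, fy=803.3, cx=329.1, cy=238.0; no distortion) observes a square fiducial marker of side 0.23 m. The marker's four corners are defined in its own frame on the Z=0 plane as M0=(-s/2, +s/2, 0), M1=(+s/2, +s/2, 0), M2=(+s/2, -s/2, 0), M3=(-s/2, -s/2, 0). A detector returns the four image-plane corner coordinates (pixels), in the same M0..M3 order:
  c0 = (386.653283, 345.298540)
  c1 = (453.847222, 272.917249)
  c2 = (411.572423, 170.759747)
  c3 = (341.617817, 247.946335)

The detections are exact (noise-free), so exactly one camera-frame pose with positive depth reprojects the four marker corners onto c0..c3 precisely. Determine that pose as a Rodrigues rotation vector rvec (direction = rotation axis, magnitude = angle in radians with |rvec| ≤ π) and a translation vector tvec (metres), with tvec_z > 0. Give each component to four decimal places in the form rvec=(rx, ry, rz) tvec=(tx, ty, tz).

rvec=(0.3131, -0.0198, -0.6180) tvec=(0.1932, 0.0398, 1.4110)

Intrinsics K: fx=508.7, fy=803.3, cx=329.1, cy=238.0
Marker side s = 0.23 m; corners in marker frame (Z=0):
  M0 = (-0.1150, +0.1150, 0)
  M1 = (+0.1150, +0.1150, 0)
  M2 = (+0.1150, -0.1150, 0)
  M3 = (-0.1150, -0.1150, 0)
Detected image corners:
  c0 = (386.653283, 345.298540) px
  c1 = (453.847222, 272.917249) px
  c2 = (411.572423, 170.759747) px
  c3 = (341.617817, 247.946335) px
Planar DLT: solve 8×8 A·h = b for H (H[2,2]=1):
  H  [+276.90871 +273.00949 +398.73789]
  H  [-338.62289 +487.76574 +260.65549]
  H  [-0.05295 +0.20874 +1.00000]
B = K⁻¹H; ‖b₁‖=0.708730, ‖b₂‖=0.708730; λ = 2/(‖b₁‖+‖b₂‖) = 1.410974, sign → tz>0 ⇒ λ=+1.410974
r₁ = λ·B[:,0] = (+0.81639,-0.57265,-0.07471); r₂ = λ·B[:,1] = (+0.56670,+0.76948,+0.29453)
r₃ = r₁×r₂ = (-0.11117,-0.28279,+0.95272); SVD([r₁ r₂ r₃]) → R = UVᵀ:
  R  [+0.81639 +0.56670 -0.11117]
  R  [-0.57265 +0.76948 -0.28279]
  R  [-0.07471 +0.29453 +0.95272]
t = (+0.19315, +0.03979, +1.41097) m
tr R = 2.538592; θ = arccos((tr R − 1)/2) = 0.693058 rad = 39.709°
axis k = ((R−Rᵀ)₃₂, (R−Rᵀ)₁₃, (R−Rᵀ)₂₁) / (2 sinθ) = (+0.451814, -0.028537, -0.891655)
rvec = θ·k = (+0.313134, -0.019778, -0.617969)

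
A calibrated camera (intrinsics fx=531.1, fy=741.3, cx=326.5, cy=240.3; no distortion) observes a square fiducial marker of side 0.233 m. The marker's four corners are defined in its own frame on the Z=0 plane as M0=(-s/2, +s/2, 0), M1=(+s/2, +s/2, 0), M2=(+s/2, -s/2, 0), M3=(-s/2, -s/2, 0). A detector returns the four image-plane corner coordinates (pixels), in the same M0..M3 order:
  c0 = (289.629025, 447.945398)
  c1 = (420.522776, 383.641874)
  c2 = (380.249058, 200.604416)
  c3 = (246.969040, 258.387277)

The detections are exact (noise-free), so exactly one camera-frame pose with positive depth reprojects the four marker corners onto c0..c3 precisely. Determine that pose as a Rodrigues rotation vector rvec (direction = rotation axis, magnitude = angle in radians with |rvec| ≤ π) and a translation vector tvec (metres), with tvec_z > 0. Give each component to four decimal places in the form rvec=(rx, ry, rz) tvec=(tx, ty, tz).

Intrinsics K: fx=531.1, fy=741.3, cx=326.5, cy=240.3
Marker side s = 0.233 m; corners in marker frame (Z=0):
  M0 = (-0.1165, +0.1165, 0)
  M1 = (+0.1165, +0.1165, 0)
  M2 = (+0.1165, -0.1165, 0)
  M3 = (-0.1165, -0.1165, 0)
Detected image corners:
  c0 = (289.629025, 447.945398) px
  c1 = (420.522776, 383.641874) px
  c2 = (380.249058, 200.604416) px
  c3 = (246.969040, 258.387277) px
Planar DLT: solve 8×8 A·h = b for H (H[2,2]=1):
  H  [+620.12246 +187.08319 +335.63425]
  H  [-210.65327 +808.18841 +322.37740]
  H  [+0.15925 +0.02754 +1.00000]
B = K⁻¹H; ‖b₁‖=1.132438, ‖b₂‖=1.132438; λ = 2/(‖b₁‖+‖b₂‖) = 0.883050, sign → tz>0 ⇒ λ=+0.883050
r₁ = λ·B[:,0] = (+0.94462,-0.29652,+0.14062); r₂ = λ·B[:,1] = (+0.29611,+0.95484,+0.02432)
r₃ = r₁×r₂ = (-0.14148,+0.01866,+0.98976); SVD([r₁ r₂ r₃]) → R = UVᵀ:
  R  [+0.94462 +0.29611 -0.14148]
  R  [-0.29652 +0.95484 +0.01866]
  R  [+0.14062 +0.02432 +0.98976]
t = (+0.01519, +0.09777, +0.88305) m
tr R = 2.889227; θ = arccos((tr R − 1)/2) = 0.334381 rad = 19.159°
axis k = ((R−Rᵀ)₃₂, (R−Rᵀ)₁₃, (R−Rᵀ)₂₁) / (2 sinθ) = (+0.008620, -0.429796, -0.902885)
rvec = θ·k = (+0.002882, -0.143716, -0.301907)

rvec=(0.0029, -0.1437, -0.3019) tvec=(0.0152, 0.0978, 0.8831)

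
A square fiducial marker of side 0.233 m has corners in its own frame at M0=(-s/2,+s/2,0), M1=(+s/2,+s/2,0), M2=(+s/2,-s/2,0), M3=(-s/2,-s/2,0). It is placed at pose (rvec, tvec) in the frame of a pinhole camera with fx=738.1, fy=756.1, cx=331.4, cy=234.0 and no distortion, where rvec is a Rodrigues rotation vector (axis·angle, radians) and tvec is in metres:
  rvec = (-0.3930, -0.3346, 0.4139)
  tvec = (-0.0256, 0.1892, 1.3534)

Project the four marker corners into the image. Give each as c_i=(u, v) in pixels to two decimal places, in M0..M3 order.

Intrinsics K: fx=738.1, fy=756.1, cx=331.4, cy=234.0
Marker side s = 0.233 m; corners in marker frame (Z=0):
  M0 = (-0.1165, +0.1165, 0)
  M1 = (+0.1165, +0.1165, 0)
  M2 = (+0.1165, -0.1165, 0)
  M3 = (-0.1165, -0.1165, 0)
rvec = (-0.3930, -0.3346, 0.4139), |rvec| = θ = 0.66160 rad = 37.907°
Rodrigues: sinθ=0.61438, 1−cosθ=0.21099; R = I + sinθ·[k]× + (1−cosθ)·[k]×²:
    [+0.86346 -0.32097 -0.38913]
    [+0.44774 +0.84297 +0.29819]
    [+0.23231 -0.43171 +0.87159]
t = (-0.0256, 0.1892, 1.3534) m
M0: Pc = R·M0+t = (-0.16359, +0.23524, +1.27604); u = 738.1·(-0.16359)/1.27604 + 331.4 = 236.7770, v = 756.1·(+0.23524)/1.27604 + 234.0 = 373.3906
M1: Pc = R·M1+t = (+0.03760, +0.33957, +1.33017); u = 738.1·(+0.03760)/1.33017 + 331.4 = 352.2635, v = 756.1·(+0.33957)/1.33017 + 234.0 = 427.0188
M2: Pc = R·M2+t = (+0.11239, +0.14316, +1.43076); u = 738.1·(+0.11239)/1.43076 + 331.4 = 389.3778, v = 756.1·(+0.14316)/1.43076 + 234.0 = 309.6522
M3: Pc = R·M3+t = (-0.08880, +0.03883, +1.37663); u = 738.1·(-0.08880)/1.37663 + 331.4 = 283.7890, v = 756.1·(+0.03883)/1.37663 + 234.0 = 255.3277

c0=(236.78, 373.39) c1=(352.26, 427.02) c2=(389.38, 309.65) c3=(283.79, 255.33)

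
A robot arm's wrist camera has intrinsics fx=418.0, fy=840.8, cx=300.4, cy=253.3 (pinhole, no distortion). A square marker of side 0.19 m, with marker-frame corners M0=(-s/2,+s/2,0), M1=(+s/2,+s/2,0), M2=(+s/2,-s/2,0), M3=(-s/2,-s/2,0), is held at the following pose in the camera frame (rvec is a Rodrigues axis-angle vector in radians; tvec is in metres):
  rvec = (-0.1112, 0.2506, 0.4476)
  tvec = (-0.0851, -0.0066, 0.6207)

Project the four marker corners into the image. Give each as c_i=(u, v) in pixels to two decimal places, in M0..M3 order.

Intrinsics K: fx=418.0, fy=840.8, cx=300.4, cy=253.3
Marker side s = 0.19 m; corners in marker frame (Z=0):
  M0 = (-0.0950, +0.0950, 0)
  M1 = (+0.0950, +0.0950, 0)
  M2 = (+0.0950, -0.0950, 0)
  M3 = (-0.0950, -0.0950, 0)
rvec = (-0.1112, 0.2506, 0.4476), |rvec| = θ = 0.52489 rad = 30.074°
Rodrigues: sinθ=0.50112, 1−cosθ=0.13462; R = I + sinθ·[k]× + (1−cosθ)·[k]×²:
    [+0.87142 -0.44094 +0.21493]
    [+0.41371 +0.89606 +0.16097]
    [-0.26357 -0.05136 +0.96327]
t = (-0.0851, -0.0066, 0.6207) m
M0: Pc = R·M0+t = (-0.20977, +0.03922, +0.64086); u = 418.0·(-0.20977)/0.64086 + 300.4 = 163.5749, v = 840.8·(+0.03922)/0.64086 + 253.3 = 304.7606
M1: Pc = R·M1+t = (-0.04420, +0.11783, +0.59078); u = 418.0·(-0.04420)/0.59078 + 300.4 = 269.1235, v = 840.8·(+0.11783)/0.59078 + 253.3 = 420.9936
M2: Pc = R·M2+t = (+0.03957, -0.05242, +0.60054); u = 418.0·(+0.03957)/0.60054 + 300.4 = 327.9456, v = 840.8·(-0.05242)/0.60054 + 253.3 = 179.9033
M3: Pc = R·M3+t = (-0.12600, -0.13103, +0.65062); u = 418.0·(-0.12600)/0.65062 + 300.4 = 219.4524, v = 840.8·(-0.13103)/0.65062 + 253.3 = 83.9703

c0=(163.57, 304.76) c1=(269.12, 420.99) c2=(327.95, 179.90) c3=(219.45, 83.97)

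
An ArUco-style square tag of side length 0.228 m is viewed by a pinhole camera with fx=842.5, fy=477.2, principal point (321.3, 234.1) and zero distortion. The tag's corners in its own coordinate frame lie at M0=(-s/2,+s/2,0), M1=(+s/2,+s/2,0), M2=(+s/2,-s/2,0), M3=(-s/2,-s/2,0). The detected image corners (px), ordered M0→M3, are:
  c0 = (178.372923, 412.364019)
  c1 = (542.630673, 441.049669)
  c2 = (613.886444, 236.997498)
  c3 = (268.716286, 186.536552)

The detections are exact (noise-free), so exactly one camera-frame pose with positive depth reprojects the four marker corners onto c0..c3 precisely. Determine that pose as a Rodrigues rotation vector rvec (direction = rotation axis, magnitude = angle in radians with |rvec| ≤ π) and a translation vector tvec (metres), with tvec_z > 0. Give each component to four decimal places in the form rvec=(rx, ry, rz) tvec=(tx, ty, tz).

Intrinsics K: fx=842.5, fy=477.2, cx=321.3, cy=234.1
Marker side s = 0.228 m; corners in marker frame (Z=0):
  M0 = (-0.1140, +0.1140, 0)
  M1 = (+0.1140, +0.1140, 0)
  M2 = (+0.1140, -0.1140, 0)
  M3 = (-0.1140, -0.1140, 0)
Detected image corners:
  c0 = (178.372923, 412.364019) px
  c1 = (542.630673, 441.049669) px
  c2 = (613.886444, 236.997498) px
  c3 = (268.716286, 186.536552) px
Planar DLT: solve 8×8 A·h = b for H (H[2,2]=1):
  H  [+1742.83020 -404.01622 +410.96293]
  H  [+323.72417 +898.86906 +318.70791]
  H  [+0.46816 -0.12937 +1.00000]
B = K⁻¹H; ‖b₁‖=1.998251, ‖b₂‖=1.998251; λ = 2/(‖b₁‖+‖b₂‖) = 0.500438, sign → tz>0 ⇒ λ=+0.500438
r₁ = λ·B[:,0] = (+0.94588,+0.22456,+0.23428); r₂ = λ·B[:,1] = (-0.21529,+0.97440,-0.06474)
r₃ = r₁×r₂ = (-0.24282,+0.01080,+0.97001); SVD([r₁ r₂ r₃]) → R = UVᵀ:
  R  [+0.94588 -0.21529 -0.24282]
  R  [+0.22456 +0.97440 +0.01080]
  R  [+0.23428 -0.06474 +0.97001]
t = (+0.05326, +0.08873, +0.50044) m
tr R = 2.890290; θ = arccos((tr R − 1)/2) = 0.332758 rad = 19.066°
axis k = ((R−Rᵀ)₃₂, (R−Rᵀ)₁₃, (R−Rᵀ)₂₁) / (2 sinθ) = (-0.115634, -0.730301, +0.673268)
rvec = θ·k = (-0.038478, -0.243014, +0.224035)

rvec=(-0.0385, -0.2430, 0.2240) tvec=(0.0533, 0.0887, 0.5004)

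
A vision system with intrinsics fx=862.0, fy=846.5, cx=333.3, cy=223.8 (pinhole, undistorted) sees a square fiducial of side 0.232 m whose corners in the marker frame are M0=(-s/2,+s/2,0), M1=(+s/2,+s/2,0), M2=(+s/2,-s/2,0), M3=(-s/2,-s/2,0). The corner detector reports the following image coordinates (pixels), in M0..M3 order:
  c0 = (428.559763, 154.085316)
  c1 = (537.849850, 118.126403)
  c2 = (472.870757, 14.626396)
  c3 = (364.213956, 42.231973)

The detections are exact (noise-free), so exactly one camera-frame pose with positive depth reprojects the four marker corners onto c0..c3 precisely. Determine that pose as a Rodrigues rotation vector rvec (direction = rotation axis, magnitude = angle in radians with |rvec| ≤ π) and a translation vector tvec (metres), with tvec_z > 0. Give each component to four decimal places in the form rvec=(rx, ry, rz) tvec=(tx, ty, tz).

rvec=(-0.3772, -0.3630, -0.4008) tvec=(0.2028, -0.2494, 1.4739)

Intrinsics K: fx=862.0, fy=846.5, cx=333.3, cy=223.8
Marker side s = 0.232 m; corners in marker frame (Z=0):
  M0 = (-0.1160, +0.1160, 0)
  M1 = (+0.1160, +0.1160, 0)
  M2 = (+0.1160, -0.1160, 0)
  M3 = (-0.1160, -0.1160, 0)
Detected image corners:
  c0 = (428.559763, 154.085316) px
  c1 = (537.849850, 118.126403) px
  c2 = (472.870757, 14.626396) px
  c3 = (364.213956, 42.231973) px
Planar DLT: solve 8×8 A·h = b for H (H[2,2]=1):
  H  [+595.14259 +193.02260 +451.91912]
  H  [-113.70365 +447.89836 +80.56698]
  H  [+0.27826 -0.19016 +1.00000]
B = K⁻¹H; ‖b₁‖=0.678481, ‖b₂‖=0.678481; λ = 2/(‖b₁‖+‖b₂‖) = 1.473882, sign → tz>0 ⇒ λ=+1.473882
r₁ = λ·B[:,0] = (+0.85902,-0.30640,+0.41012); r₂ = λ·B[:,1] = (+0.43841,+0.85396,-0.28028)
r₃ = r₁×r₂ = (-0.26435,+0.42056,+0.86790); SVD([r₁ r₂ r₃]) → R = UVᵀ:
  R  [+0.85902 +0.43841 -0.26435]
  R  [-0.30640 +0.85396 +0.42056]
  R  [+0.41012 -0.28028 +0.86790]
t = (+0.20282, -0.24939, +1.47388) m
tr R = 2.580877; θ = arccos((tr R − 1)/2) = 0.659272 rad = 37.774°
axis k = ((R−Rᵀ)₃₂, (R−Rᵀ)₁₃, (R−Rᵀ)₂₁) / (2 sinθ) = (-0.572075, -0.550549, -0.607969)
rvec = θ·k = (-0.377153, -0.362962, -0.400817)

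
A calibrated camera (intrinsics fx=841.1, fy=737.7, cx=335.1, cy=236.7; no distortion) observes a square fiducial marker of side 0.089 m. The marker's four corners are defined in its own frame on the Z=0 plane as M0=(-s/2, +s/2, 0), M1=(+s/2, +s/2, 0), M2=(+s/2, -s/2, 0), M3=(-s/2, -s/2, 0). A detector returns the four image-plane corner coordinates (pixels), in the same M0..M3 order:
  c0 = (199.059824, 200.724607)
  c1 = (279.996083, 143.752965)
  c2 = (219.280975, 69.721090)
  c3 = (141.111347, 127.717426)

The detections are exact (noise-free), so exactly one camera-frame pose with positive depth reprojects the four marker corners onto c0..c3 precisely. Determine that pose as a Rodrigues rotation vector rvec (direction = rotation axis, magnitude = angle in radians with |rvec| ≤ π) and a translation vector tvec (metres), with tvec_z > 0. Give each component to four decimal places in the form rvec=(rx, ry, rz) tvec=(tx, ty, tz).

Intrinsics K: fx=841.1, fy=737.7, cx=335.1, cy=236.7
Marker side s = 0.089 m; corners in marker frame (Z=0):
  M0 = (-0.0445, +0.0445, 0)
  M1 = (+0.0445, +0.0445, 0)
  M2 = (+0.0445, -0.0445, 0)
  M3 = (-0.0445, -0.0445, 0)
Detected image corners:
  c0 = (199.059824, 200.724607) px
  c1 = (279.996083, 143.752965) px
  c2 = (219.280975, 69.721090) px
  c3 = (141.111347, 127.717426) px
Planar DLT: solve 8×8 A·h = b for H (H[2,2]=1):
  H  [+832.47347 +630.13147 +209.11692]
  H  [-685.47908 +802.54310 +135.56930]
  H  [-0.29191 -0.17305 +1.00000]
B = K⁻¹H; ‖b₁‖=1.416573, ‖b₂‖=1.416573; λ = 2/(‖b₁‖+‖b₂‖) = 0.705929, sign → tz>0 ⇒ λ=+0.705929
r₁ = λ·B[:,0] = (+0.78079,-0.58984,-0.20607); r₂ = λ·B[:,1] = (+0.57753,+0.80718,-0.12216)
r₃ = r₁×r₂ = (+0.23838,-0.02363,+0.97088); SVD([r₁ r₂ r₃]) → R = UVᵀ:
  R  [+0.78079 +0.57753 +0.23838]
  R  [-0.58984 +0.80718 -0.02363]
  R  [-0.20607 -0.12216 +0.97088]
t = (-0.10574, -0.09678, +0.70593) m
tr R = 2.558845; θ = arccos((tr R − 1)/2) = 0.677053 rad = 38.792°
axis k = ((R−Rᵀ)₃₂, (R−Rᵀ)₁₃, (R−Rᵀ)₂₁) / (2 sinθ) = (-0.078635, +0.354710, -0.931664)
rvec = θ·k = (-0.053240, +0.240157, -0.630785)

rvec=(-0.0532, 0.2402, -0.6308) tvec=(-0.1057, -0.0968, 0.7059)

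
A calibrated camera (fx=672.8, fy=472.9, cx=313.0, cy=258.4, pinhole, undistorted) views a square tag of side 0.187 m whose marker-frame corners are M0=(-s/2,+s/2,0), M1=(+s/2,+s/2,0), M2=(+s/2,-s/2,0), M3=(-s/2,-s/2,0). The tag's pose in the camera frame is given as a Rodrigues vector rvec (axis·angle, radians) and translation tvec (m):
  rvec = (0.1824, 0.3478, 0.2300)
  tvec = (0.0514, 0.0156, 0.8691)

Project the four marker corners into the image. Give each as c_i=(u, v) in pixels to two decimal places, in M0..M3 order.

Intrinsics K: fx=672.8, fy=472.9, cx=313.0, cy=258.4
Marker side s = 0.187 m; corners in marker frame (Z=0):
  M0 = (-0.0935, +0.0935, 0)
  M1 = (+0.0935, +0.0935, 0)
  M2 = (+0.0935, -0.0935, 0)
  M3 = (-0.0935, -0.0935, 0)
rvec = (0.1824, 0.3478, 0.2300), |rvec| = θ = 0.45512 rad = 26.076°
Rodrigues: sinθ=0.43957, 1−cosθ=0.10179; R = I + sinθ·[k]× + (1−cosθ)·[k]×²:
    [+0.91456 -0.19097 +0.35653]
    [+0.25332 +0.95765 -0.13686]
    [-0.31530 +0.21548 +0.92420]
t = (0.0514, 0.0156, 0.8691) m
M0: Pc = R·M0+t = (-0.05197, +0.08146, +0.91873); u = 672.8·(-0.05197)/0.91873 + 313.0 = 274.9441, v = 472.9·(+0.08146)/0.91873 + 258.4 = 300.3278
M1: Pc = R·M1+t = (+0.11906, +0.12883, +0.85977); u = 672.8·(+0.11906)/0.85977 + 313.0 = 406.1657, v = 472.9·(+0.12883)/0.85977 + 258.4 = 329.2584
M2: Pc = R·M2+t = (+0.15477, -0.05026, +0.81947); u = 672.8·(+0.15477)/0.81947 + 313.0 = 440.0658, v = 472.9·(-0.05026)/0.81947 + 258.4 = 229.3986
M3: Pc = R·M3+t = (-0.01626, -0.09763, +0.87843); u = 672.8·(-0.01626)/0.87843 + 313.0 = 300.5495, v = 472.9·(-0.09763)/0.87843 + 258.4 = 205.8437

c0=(274.94, 300.33) c1=(406.17, 329.26) c2=(440.07, 229.40) c3=(300.55, 205.84)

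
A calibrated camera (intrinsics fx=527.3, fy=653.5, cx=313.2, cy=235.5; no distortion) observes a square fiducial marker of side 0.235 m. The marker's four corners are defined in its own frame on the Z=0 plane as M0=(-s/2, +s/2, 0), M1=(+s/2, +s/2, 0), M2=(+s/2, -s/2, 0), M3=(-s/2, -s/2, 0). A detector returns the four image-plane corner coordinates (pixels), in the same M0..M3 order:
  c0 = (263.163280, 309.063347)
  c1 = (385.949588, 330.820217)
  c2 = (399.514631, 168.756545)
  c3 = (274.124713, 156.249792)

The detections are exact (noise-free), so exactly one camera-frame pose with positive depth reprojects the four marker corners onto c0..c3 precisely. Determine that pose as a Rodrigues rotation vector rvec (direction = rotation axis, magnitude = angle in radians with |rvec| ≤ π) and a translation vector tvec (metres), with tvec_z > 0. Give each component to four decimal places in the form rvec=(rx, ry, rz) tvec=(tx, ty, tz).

Intrinsics K: fx=527.3, fy=653.5, cx=313.2, cy=235.5
Marker side s = 0.235 m; corners in marker frame (Z=0):
  M0 = (-0.1175, +0.1175, 0)
  M1 = (+0.1175, +0.1175, 0)
  M2 = (+0.1175, -0.1175, 0)
  M3 = (-0.1175, -0.1175, 0)
Detected image corners:
  c0 = (263.163280, 309.063347) px
  c1 = (385.949588, 330.820217) px
  c2 = (399.514631, 168.756545) px
  c3 = (274.124713, 156.249792) px
Planar DLT: solve 8×8 A·h = b for H (H[2,2]=1):
  H  [+443.01657 -30.88924 +328.76868]
  H  [+11.06253 +684.76888 +241.55479]
  H  [-0.25697 +0.06389 +1.00000]
B = K⁻¹H; ‖b₁‖=1.031341, ‖b₂‖=1.031341; λ = 2/(‖b₁‖+‖b₂‖) = 0.969611, sign → tz>0 ⇒ λ=+0.969611
r₁ = λ·B[:,0] = (+0.96262,+0.10620,-0.24916); r₂ = λ·B[:,1] = (-0.09360,+0.99368,+0.06195)
r₃ = r₁×r₂ = (+0.25416,-0.03631,+0.96648); SVD([r₁ r₂ r₃]) → R = UVᵀ:
  R  [+0.96262 -0.09360 +0.25416]
  R  [+0.10620 +0.99368 -0.03631]
  R  [-0.24916 +0.06195 +0.96648]
t = (+0.02863, +0.00898, +0.96961) m
tr R = 2.922782; θ = arccos((tr R − 1)/2) = 0.278783 rad = 15.973°
axis k = ((R−Rᵀ)₃₂, (R−Rᵀ)₁₃, (R−Rᵀ)₂₁) / (2 sinθ) = (+0.178535, +0.914516, +0.363023)
rvec = θ·k = (+0.049772, +0.254951, +0.101205)

rvec=(0.0498, 0.2550, 0.1012) tvec=(0.0286, 0.0090, 0.9696)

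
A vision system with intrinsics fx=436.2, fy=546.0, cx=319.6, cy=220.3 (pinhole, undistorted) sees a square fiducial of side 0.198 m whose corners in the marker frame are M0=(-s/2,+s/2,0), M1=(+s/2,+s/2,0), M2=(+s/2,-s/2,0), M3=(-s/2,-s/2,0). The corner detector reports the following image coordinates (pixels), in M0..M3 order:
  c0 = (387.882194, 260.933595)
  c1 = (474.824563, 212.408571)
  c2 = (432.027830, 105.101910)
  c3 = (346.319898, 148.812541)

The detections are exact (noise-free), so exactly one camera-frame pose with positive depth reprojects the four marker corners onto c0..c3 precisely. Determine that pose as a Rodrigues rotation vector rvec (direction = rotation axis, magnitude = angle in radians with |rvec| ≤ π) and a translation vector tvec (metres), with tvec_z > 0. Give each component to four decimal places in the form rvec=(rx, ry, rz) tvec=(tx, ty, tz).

Intrinsics K: fx=436.2, fy=546.0, cx=319.6, cy=220.3
Marker side s = 0.198 m; corners in marker frame (Z=0):
  M0 = (-0.0990, +0.0990, 0)
  M1 = (+0.0990, +0.0990, 0)
  M2 = (+0.0990, -0.0990, 0)
  M3 = (-0.0990, -0.0990, 0)
Detected image corners:
  c0 = (387.882194, 260.933595) px
  c1 = (474.824563, 212.408571) px
  c2 = (432.027830, 105.101910) px
  c3 = (346.319898, 148.812541) px
Planar DLT: solve 8×8 A·h = b for H (H[2,2]=1):
  H  [+501.03807 +151.63897 +410.62899]
  H  [-203.88867 +526.69235 +180.63865]
  H  [+0.15868 -0.14975 +1.00000]
B = K⁻¹H; ‖b₁‖=1.132409, ‖b₂‖=1.132409; λ = 2/(‖b₁‖+‖b₂‖) = 0.883073, sign → tz>0 ⇒ λ=+0.883073
r₁ = λ·B[:,0] = (+0.91167,-0.38630,+0.14012); r₂ = λ·B[:,1] = (+0.40388,+0.90520,-0.13224)
r₃ = r₁×r₂ = (-0.07575,+0.17715,+0.98126); SVD([r₁ r₂ r₃]) → R = UVᵀ:
  R  [+0.91167 +0.40388 -0.07575]
  R  [-0.38630 +0.90520 +0.17715]
  R  [+0.14012 -0.13224 +0.98126]
t = (+0.18429, -0.06415, +0.88307) m
tr R = 2.798136; θ = arccos((tr R − 1)/2) = 0.453160 rad = 25.964°
axis k = ((R−Rᵀ)₃₂, (R−Rᵀ)₁₃, (R−Rᵀ)₂₁) / (2 sinθ) = (-0.353345, -0.246541, -0.902421)
rvec = θ·k = (-0.160122, -0.111723, -0.408942)

rvec=(-0.1601, -0.1117, -0.4089) tvec=(0.1843, -0.0641, 0.8831)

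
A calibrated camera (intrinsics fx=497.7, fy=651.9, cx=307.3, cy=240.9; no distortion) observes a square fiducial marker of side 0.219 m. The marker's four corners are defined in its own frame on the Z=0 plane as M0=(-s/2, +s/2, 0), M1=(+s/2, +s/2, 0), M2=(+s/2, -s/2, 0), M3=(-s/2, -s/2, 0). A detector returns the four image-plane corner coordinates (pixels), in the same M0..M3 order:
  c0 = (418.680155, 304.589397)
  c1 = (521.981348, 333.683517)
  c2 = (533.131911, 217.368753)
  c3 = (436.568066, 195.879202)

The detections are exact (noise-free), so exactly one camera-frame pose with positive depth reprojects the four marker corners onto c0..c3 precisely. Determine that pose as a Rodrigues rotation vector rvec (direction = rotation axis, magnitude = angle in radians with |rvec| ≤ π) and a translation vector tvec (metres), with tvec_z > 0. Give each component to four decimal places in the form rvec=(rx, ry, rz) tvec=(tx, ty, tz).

Intrinsics K: fx=497.7, fy=651.9, cx=307.3, cy=240.9
Marker side s = 0.219 m; corners in marker frame (Z=0):
  M0 = (-0.1095, +0.1095, 0)
  M1 = (+0.1095, +0.1095, 0)
  M2 = (+0.1095, -0.1095, 0)
  M3 = (-0.1095, -0.1095, 0)
Detected image corners:
  c0 = (418.680155, 304.589397) px
  c1 = (521.981348, 333.683517) px
  c2 = (533.131911, 217.368753) px
  c3 = (436.568066, 195.879202) px
Planar DLT: solve 8×8 A·h = b for H (H[2,2]=1):
  H  [+345.00829 -229.80212 +476.59334]
  H  [+53.88975 +423.53210 +260.45529]
  H  [-0.23185 -0.34153 +1.00000]
B = K⁻¹H; ‖b₁‖=0.884076, ‖b₂‖=0.884076; λ = 2/(‖b₁‖+‖b₂‖) = 1.131125, sign → tz>0 ⇒ λ=+1.131125
r₁ = λ·B[:,0] = (+0.94603,+0.19042,-0.26225); r₂ = λ·B[:,1] = (-0.28374,+0.87764,-0.38632)
r₃ = r₁×r₂ = (+0.15660,+0.43988,+0.88430); SVD([r₁ r₂ r₃]) → R = UVᵀ:
  R  [+0.94603 -0.28374 +0.15660]
  R  [+0.19042 +0.87764 +0.43988]
  R  [-0.26225 -0.38632 +0.88430]
t = (+0.38475, +0.03393, +1.13112) m
tr R = 2.707961; θ = arccos((tr R − 1)/2) = 0.547208 rad = 31.353°
axis k = ((R−Rᵀ)₃₂, (R−Rᵀ)₁₃, (R−Rᵀ)₂₁) / (2 sinθ) = (-0.793956, +0.402506, +0.455656)
rvec = θ·k = (-0.434459, +0.220254, +0.249339)

rvec=(-0.4345, 0.2203, 0.2493) tvec=(0.3848, 0.0339, 1.1311)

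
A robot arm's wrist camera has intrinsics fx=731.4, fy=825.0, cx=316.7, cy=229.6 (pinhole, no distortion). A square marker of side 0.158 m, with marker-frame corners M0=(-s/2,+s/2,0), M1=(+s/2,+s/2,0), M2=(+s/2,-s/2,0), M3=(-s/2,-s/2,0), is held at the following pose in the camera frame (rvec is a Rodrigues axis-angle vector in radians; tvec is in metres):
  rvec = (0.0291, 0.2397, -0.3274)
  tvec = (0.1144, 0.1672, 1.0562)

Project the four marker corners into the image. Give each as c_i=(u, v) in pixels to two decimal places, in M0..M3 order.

Intrinsics K: fx=731.4, fy=825.0, cx=316.7, cy=229.6
Marker side s = 0.158 m; corners in marker frame (Z=0):
  M0 = (-0.0790, +0.0790, 0)
  M1 = (+0.0790, +0.0790, 0)
  M2 = (+0.0790, -0.0790, 0)
  M3 = (-0.0790, -0.0790, 0)
rvec = (0.0291, 0.2397, -0.3274), |rvec| = θ = 0.40681 rad = 23.308°
Rodrigues: sinθ=0.39568, 1−cosθ=0.08161; R = I + sinθ·[k]× + (1−cosθ)·[k]×²:
    [+0.91881 +0.32188 +0.22844]
    [-0.31500 +0.94672 -0.06700]
    [-0.23784 -0.01040 +0.97125]
t = (0.1144, 0.1672, 1.0562) m
M0: Pc = R·M0+t = (+0.06724, +0.26688, +1.07417); u = 731.4·(+0.06724)/1.07417 + 316.7 = 362.4858, v = 825.0·(+0.26688)/1.07417 + 229.6 = 434.5707
M1: Pc = R·M1+t = (+0.21241, +0.21711, +1.03659); u = 731.4·(+0.21241)/1.03659 + 316.7 = 466.5761, v = 825.0·(+0.21711)/1.03659 + 229.6 = 402.3900
M2: Pc = R·M2+t = (+0.16156, +0.06752, +1.03823); u = 731.4·(+0.16156)/1.03823 + 316.7 = 430.5114, v = 825.0·(+0.06752)/1.03823 + 229.6 = 283.2556
M3: Pc = R·M3+t = (+0.01639, +0.11729, +1.07581); u = 731.4·(+0.01639)/1.07581 + 316.7 = 327.8399, v = 825.0·(+0.11729)/1.07581 + 229.6 = 319.5487

c0=(362.49, 434.57) c1=(466.58, 402.39) c2=(430.51, 283.26) c3=(327.84, 319.55)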